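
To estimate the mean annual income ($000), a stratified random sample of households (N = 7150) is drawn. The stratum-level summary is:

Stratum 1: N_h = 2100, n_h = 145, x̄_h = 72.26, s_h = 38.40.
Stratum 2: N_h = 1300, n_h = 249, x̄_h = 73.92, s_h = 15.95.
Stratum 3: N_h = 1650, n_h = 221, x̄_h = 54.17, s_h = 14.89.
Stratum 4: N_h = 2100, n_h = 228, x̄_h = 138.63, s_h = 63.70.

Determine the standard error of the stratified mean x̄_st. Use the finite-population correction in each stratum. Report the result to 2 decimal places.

SE(x̄_st) ≈ 1.50

V̂(x̄_st) = Σ W_h² (1 − n_h/N_h) s_h²/n_h, with W_h = N_h/N and N = 7150:
  stratum 1: (2100/7150)²·(1 − 145/2100)·38.40²/145 = 0.816673
  stratum 2: (1300/7150)²·(1 − 249/1300)·15.95²/249 = 0.0273059
  stratum 3: (1650/7150)²·(1 − 221/1650)·14.89²/221 = 0.0462702
  stratum 4: (2100/7150)²·(1 − 228/2100)·63.70²/228 = 1.36854
V̂(x̄_st) = 2.25879
SE(x̄_st) = √2.25879 = 1.50293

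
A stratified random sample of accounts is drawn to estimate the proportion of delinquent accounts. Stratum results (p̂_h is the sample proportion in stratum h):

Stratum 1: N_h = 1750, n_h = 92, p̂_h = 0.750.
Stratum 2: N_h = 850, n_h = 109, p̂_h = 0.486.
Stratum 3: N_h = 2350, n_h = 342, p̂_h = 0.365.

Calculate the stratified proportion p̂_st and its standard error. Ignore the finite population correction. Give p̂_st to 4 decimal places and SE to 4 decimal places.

p̂_st ≈ 0.5219, SE ≈ 0.0219

N = 4950; stratum weights W_h = N_h/N.
p̂_st = Σ W_h p̂_h = (1750·0.750 + 850·0.486 + 2350·0.365)/4950 = 0.52189
V̂(p̂_st) = Σ W_h² p̂_h(1−p̂_h)/(n_h−1):
  stratum 1: (1750/4950)²·0.750·0.250/91 = 0.000257529
  stratum 2: (850/4950)²·0.486·0.514/108 = 6.82029e-05
  stratum 3: (2350/4950)²·0.365·0.635/341 = 0.000153193
V̂(p̂_st) = 0.000478924; SE = √V̂ = 0.0218843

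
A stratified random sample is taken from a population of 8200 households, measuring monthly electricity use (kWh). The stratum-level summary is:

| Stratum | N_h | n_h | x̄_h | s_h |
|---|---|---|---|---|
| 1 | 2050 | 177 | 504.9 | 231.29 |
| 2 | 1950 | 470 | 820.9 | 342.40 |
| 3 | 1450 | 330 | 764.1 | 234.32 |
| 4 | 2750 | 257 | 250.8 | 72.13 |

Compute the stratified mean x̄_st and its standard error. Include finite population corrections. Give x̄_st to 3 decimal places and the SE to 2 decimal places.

x̄_st ≈ 540.664, SE ≈ 5.84

x̄_st = Σ W_h x̄_h = (2050·504.9 + 1950·820.9 + 1450·764.1 + 2750·250.8)/8200 = 540.66402
V̂(x̄_st) = Σ W_h² (1 − n_h/N_h) s_h²/n_h, with W_h = N_h/N and N = 8200:
  stratum 1: (2050/8200)²·(1 − 177/2050)·231.29²/177 = 17.2586
  stratum 2: (1950/8200)²·(1 − 470/1950)·342.40²/470 = 10.7063
  stratum 3: (1450/8200)²·(1 − 330/1450)·234.32²/330 = 4.01849
  stratum 4: (2750/8200)²·(1 − 257/2750)·72.13²/257 = 2.06408
V̂(x̄_st) = 34.0474
SE(x̄_st) = √34.0474 = 5.83501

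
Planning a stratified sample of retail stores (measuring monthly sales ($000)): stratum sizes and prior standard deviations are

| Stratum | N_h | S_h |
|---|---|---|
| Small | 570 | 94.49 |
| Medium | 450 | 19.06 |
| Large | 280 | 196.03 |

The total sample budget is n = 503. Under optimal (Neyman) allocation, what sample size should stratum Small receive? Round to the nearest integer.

Neyman allocation: n_h = n · N_h S_h / Σ N_i S_i, with n = 503.
  stratum Small: N_h·S_h = 570·94.49 = 53859.30
  stratum Medium: N_h·S_h = 450·19.06 = 8577.00
  stratum Large: N_h·S_h = 280·196.03 = 54888.40
Σ N_h S_h = 117324.70
n for stratum Small = 503·53859.30/117324.70 = 230.908 → 231

231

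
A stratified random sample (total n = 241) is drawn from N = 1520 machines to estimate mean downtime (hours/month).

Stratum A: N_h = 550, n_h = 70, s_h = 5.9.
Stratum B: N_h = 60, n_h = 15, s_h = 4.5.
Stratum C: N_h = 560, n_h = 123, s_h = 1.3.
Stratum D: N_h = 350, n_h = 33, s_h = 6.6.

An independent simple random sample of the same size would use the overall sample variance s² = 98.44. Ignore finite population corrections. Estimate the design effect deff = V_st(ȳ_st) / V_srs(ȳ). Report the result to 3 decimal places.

deff ≈ 0.340

V̂(ȳ_st) = Σ W_h² s_h²/n_h, with W_h = N_h/N and N = 1520:
  stratum A: (550/1520)²·5.9²/70 = 0.0651095
  stratum B: (60/1520)²·4.5²/15 = 0.00210353
  stratum C: (560/1520)²·1.3²/123 = 0.00186496
  stratum D: (350/1520)²·6.6²/33 = 0.0699879
V_st = 0.139066
V_srs = s²/n = 98.44/241 = 0.408465
deff = V_st / V_srs = 0.139066/0.408465 = 0.3405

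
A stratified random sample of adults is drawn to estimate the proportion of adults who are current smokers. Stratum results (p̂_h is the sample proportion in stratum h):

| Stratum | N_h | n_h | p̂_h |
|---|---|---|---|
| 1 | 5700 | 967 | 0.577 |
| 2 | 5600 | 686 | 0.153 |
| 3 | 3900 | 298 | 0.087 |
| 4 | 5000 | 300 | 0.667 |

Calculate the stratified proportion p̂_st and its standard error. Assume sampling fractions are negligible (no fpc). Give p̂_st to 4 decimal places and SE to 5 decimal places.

p̂_st ≈ 0.3871, SE ≈ 0.00949

N = 20200; stratum weights W_h = N_h/N.
p̂_st = Σ W_h p̂_h = (5700·0.577 + 5600·0.153 + 3900·0.087 + 5000·0.667)/20200 = 0.38713
V̂(p̂_st) = Σ W_h² p̂_h(1−p̂_h)/(n_h−1):
  stratum 1: (5700/20200)²·0.577·0.423/966 = 2.01181e-05
  stratum 2: (5600/20200)²·0.153·0.847/685 = 1.45398e-05
  stratum 3: (3900/20200)²·0.087·0.913/297 = 9.96919e-06
  stratum 4: (5000/20200)²·0.667·0.333/299 = 4.55131e-05
V̂(p̂_st) = 9.01401e-05; SE = √V̂ = 0.00949421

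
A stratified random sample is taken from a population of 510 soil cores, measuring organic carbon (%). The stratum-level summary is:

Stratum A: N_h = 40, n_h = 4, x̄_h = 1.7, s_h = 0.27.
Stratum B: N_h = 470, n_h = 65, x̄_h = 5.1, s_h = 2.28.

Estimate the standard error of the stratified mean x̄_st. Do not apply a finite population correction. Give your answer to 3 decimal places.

V̂(x̄_st) = Σ W_h² s_h²/n_h, with W_h = N_h/N and N = 510:
  stratum A: (40/510)²·0.27²/4 = 0.000112111
  stratum B: (470/510)²·2.28²/65 = 0.0679222
V̂(x̄_st) = 0.0680343
SE(x̄_st) = √0.0680343 = 0.260834

SE(x̄_st) ≈ 0.261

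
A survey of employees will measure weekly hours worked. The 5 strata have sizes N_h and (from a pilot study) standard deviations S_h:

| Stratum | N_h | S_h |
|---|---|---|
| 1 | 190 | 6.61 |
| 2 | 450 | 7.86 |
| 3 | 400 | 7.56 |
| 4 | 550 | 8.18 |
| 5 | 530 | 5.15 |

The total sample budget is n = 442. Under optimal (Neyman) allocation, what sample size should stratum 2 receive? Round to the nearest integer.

104

Neyman allocation: n_h = n · N_h S_h / Σ N_i S_i, with n = 442.
  stratum 1: N_h·S_h = 190·6.61 = 1255.90
  stratum 2: N_h·S_h = 450·7.86 = 3537.00
  stratum 3: N_h·S_h = 400·7.56 = 3024.00
  stratum 4: N_h·S_h = 550·8.18 = 4499.00
  stratum 5: N_h·S_h = 530·5.15 = 2729.50
Σ N_h S_h = 15045.40
n for stratum 2 = 442·3537.00/15045.40 = 103.909 → 104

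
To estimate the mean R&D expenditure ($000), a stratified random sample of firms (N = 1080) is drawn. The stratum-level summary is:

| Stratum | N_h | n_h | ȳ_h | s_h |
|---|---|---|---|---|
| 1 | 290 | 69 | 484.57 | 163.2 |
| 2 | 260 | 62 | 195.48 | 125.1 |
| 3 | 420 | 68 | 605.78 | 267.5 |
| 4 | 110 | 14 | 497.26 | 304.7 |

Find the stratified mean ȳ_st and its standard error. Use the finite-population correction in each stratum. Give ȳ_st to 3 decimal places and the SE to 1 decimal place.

ȳ_st ≈ 463.404, SE ≈ 15.0

ȳ_st = Σ W_h ȳ_h = (290·484.57 + 260·195.48 + 420·605.78 + 110·497.26)/1080 = 463.40398
V̂(ȳ_st) = Σ W_h² (1 − n_h/N_h) s_h²/n_h, with W_h = N_h/N and N = 1080:
  stratum 1: (290/1080)²·(1 − 69/290)·163.2²/69 = 21.2097
  stratum 2: (260/1080)²·(1 − 62/260)·125.1²/62 = 11.1407
  stratum 3: (420/1080)²·(1 − 68/420)·267.5²/68 = 133.378
  stratum 4: (110/1080)²·(1 − 14/110)·304.7²/14 = 60.039
V̂(ȳ_st) = 225.767
SE(ȳ_st) = √225.767 = 15.0255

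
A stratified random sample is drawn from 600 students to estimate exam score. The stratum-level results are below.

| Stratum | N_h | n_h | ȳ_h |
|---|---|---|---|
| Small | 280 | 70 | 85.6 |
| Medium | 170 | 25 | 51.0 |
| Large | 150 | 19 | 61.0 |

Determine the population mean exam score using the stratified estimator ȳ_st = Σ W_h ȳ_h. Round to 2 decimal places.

N = Σ N_h = 600. Stratum weights W_h = N_h/N.
ȳ_st = (280·85.6 + 170·51.0 + 150·61.0) / 600 = 69.6467

ȳ_st ≈ 69.65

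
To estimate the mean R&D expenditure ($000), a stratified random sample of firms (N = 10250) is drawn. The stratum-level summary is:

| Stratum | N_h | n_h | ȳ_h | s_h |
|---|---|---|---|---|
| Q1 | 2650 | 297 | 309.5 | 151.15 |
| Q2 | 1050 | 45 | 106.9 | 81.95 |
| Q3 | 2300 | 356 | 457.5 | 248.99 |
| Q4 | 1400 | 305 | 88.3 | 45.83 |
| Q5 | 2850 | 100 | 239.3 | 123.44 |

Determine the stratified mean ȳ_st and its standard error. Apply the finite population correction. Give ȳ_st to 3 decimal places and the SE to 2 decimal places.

ȳ_st = Σ W_h ȳ_h = (2650·309.5 + 1050·106.9 + 2300·457.5 + 1400·88.3 + 2850·239.3)/10250 = 272.22390
V̂(ȳ_st) = Σ W_h² (1 − n_h/N_h) s_h²/n_h, with W_h = N_h/N and N = 10250:
  stratum Q1: (2650/10250)²·(1 − 297/2650)·151.15²/297 = 4.56541
  stratum Q2: (1050/10250)²·(1 − 45/1050)·81.95²/45 = 1.49897
  stratum Q3: (2300/10250)²·(1 − 356/2300)·248.99²/356 = 7.41123
  stratum Q4: (1400/10250)²·(1 − 305/1400)·45.83²/305 = 0.100483
  stratum Q5: (2850/10250)²·(1 − 100/2850)·123.44²/100 = 11.3669
V̂(ȳ_st) = 24.943
SE(ȳ_st) = √24.943 = 4.9943

ȳ_st ≈ 272.224, SE ≈ 4.99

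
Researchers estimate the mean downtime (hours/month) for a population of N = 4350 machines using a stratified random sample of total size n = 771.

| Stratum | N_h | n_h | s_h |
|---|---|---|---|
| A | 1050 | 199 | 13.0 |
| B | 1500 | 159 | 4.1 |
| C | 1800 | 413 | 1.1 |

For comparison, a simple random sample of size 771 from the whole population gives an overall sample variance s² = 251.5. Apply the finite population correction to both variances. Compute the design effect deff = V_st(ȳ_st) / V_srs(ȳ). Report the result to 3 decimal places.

V̂(ȳ_st) = Σ W_h² (1 − n_h/N_h) s_h²/n_h, with W_h = N_h/N and N = 4350:
  stratum A: (1050/4350)²·(1 − 199/1050)·13.0²/199 = 0.0401027
  stratum B: (1500/4350)²·(1 − 159/1500)·4.1²/159 = 0.0112386
  stratum C: (1800/4350)²·(1 − 413/1800)·1.1²/413 = 0.00038655
V_st = 0.0517279
V_srs = (1 − 771/4350)·251.5/771 = 0.268384
deff = V_st / V_srs = 0.0517279/0.268384 = 0.1927

deff ≈ 0.193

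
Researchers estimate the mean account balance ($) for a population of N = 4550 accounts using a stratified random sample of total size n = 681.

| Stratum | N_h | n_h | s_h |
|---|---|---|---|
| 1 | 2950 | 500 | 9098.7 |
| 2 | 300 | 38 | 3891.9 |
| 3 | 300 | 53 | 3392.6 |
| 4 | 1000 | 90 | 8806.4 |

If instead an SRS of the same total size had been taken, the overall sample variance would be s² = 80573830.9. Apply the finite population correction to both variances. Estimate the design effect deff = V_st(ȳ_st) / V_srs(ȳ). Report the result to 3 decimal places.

V̂(ȳ_st) = Σ W_h² (1 − n_h/N_h) s_h²/n_h, with W_h = N_h/N and N = 4550:
  stratum 1: (2950/4550)²·(1 − 500/2950)·9098.7²/500 = 57803.5
  stratum 2: (300/4550)²·(1 − 38/300)·3891.9²/38 = 1513.35
  stratum 3: (300/4550)²·(1 − 53/300)·3392.6²/53 = 777.293
  stratum 4: (1000/4550)²·(1 − 90/1000)·8806.4²/90 = 37876.8
V_st = 97970.9
V_srs = (1 − 681/4550)·80573830.9/681 = 100608
deff = V_st / V_srs = 97970.9/100608 = 0.9738

deff ≈ 0.974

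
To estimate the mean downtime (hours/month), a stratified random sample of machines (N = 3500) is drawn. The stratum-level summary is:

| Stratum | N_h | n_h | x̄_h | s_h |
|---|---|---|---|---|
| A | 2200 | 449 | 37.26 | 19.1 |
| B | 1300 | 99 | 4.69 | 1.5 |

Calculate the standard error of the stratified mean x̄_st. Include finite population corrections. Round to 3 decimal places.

SE(x̄_st) ≈ 0.508

V̂(x̄_st) = Σ W_h² (1 − n_h/N_h) s_h²/n_h, with W_h = N_h/N and N = 3500:
  stratum A: (2200/3500)²·(1 − 449/2200)·19.1²/449 = 0.255501
  stratum B: (1300/3500)²·(1 − 99/1300)·1.5²/99 = 0.00289666
V̂(x̄_st) = 0.258398
SE(x̄_st) = √0.258398 = 0.508329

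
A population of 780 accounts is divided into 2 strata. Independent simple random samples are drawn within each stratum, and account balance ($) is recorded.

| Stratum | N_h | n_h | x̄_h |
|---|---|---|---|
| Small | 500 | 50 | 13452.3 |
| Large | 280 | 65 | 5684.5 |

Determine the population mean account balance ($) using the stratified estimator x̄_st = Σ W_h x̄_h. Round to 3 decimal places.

N = Σ N_h = 780. Stratum weights W_h = N_h/N.
x̄_st = (500·13452.3 + 280·5684.5) / 780 = 10663.85897

x̄_st ≈ 10663.859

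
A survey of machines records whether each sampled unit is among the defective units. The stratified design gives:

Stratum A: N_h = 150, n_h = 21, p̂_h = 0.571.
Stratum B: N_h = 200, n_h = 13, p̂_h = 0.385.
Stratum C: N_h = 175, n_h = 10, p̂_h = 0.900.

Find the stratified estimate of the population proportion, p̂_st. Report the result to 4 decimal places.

p̂_st ≈ 0.6098

N = 525; stratum weights W_h = N_h/N.
p̂_st = Σ W_h p̂_h = (150·0.571 + 200·0.385 + 175·0.900)/525 = 0.60981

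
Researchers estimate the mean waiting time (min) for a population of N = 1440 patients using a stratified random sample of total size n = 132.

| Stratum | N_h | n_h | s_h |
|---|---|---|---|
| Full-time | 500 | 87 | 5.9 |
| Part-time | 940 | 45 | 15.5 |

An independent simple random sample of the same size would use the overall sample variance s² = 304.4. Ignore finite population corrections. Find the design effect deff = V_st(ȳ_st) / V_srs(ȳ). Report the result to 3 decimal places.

V̂(ȳ_st) = Σ W_h² s_h²/n_h, with W_h = N_h/N and N = 1440:
  stratum Full-time: (500/1440)²·5.9²/87 = 0.0482392
  stratum Part-time: (940/1440)²·15.5²/45 = 2.275
V_st = 2.32324
V_srs = s²/n = 304.4/132 = 2.30606
deff = V_st / V_srs = 2.32324/2.30606 = 1.0074

deff ≈ 1.007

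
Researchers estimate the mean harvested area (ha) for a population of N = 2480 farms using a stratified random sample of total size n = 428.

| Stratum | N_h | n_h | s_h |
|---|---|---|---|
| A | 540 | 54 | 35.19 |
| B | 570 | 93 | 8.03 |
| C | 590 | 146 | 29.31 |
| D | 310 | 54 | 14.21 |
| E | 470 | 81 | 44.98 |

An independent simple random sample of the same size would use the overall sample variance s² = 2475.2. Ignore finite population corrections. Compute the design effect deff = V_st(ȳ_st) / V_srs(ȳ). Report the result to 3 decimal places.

deff ≈ 0.417

V̂(ȳ_st) = Σ W_h² s_h²/n_h, with W_h = N_h/N and N = 2480:
  stratum A: (540/2480)²·35.19²/54 = 1.08725
  stratum B: (570/2480)²·8.03²/93 = 0.0366264
  stratum C: (590/2480)²·29.31²/146 = 0.333027
  stratum D: (310/2480)²·14.21²/54 = 0.0584271
  stratum E: (470/2480)²·44.98²/81 = 0.897111
V_st = 2.41244
V_srs = s²/n = 2475.2/428 = 5.78318
deff = V_st / V_srs = 2.41244/5.78318 = 0.4171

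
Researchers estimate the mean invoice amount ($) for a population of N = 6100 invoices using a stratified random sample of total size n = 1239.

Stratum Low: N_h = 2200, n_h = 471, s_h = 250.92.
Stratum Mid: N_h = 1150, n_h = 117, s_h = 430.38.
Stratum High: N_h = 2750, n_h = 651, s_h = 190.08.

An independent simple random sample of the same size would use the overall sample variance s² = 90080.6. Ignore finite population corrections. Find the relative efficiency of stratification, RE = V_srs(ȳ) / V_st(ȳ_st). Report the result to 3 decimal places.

V̂(ȳ_st) = Σ W_h² s_h²/n_h, with W_h = N_h/N and N = 6100:
  stratum Low: (2200/6100)²·250.92²/471 = 17.3874
  stratum Mid: (1150/6100)²·430.38²/117 = 56.2671
  stratum High: (2750/6100)²·190.08²/651 = 11.2797
V_st = 84.9342
V_srs = s²/n = 90080.6/1239 = 72.7043
Relative efficiency = V_srs / V_st = 72.7043/84.9342 = 0.8560

RE ≈ 0.856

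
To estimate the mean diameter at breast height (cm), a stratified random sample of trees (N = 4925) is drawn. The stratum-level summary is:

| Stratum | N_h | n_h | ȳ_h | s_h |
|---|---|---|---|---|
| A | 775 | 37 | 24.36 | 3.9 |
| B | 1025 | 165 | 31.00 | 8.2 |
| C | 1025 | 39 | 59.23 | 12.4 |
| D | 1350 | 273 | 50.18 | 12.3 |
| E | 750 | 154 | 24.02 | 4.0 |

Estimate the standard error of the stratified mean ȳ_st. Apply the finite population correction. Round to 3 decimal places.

SE(ȳ_st) ≈ 0.473

V̂(ȳ_st) = Σ W_h² (1 − n_h/N_h) s_h²/n_h, with W_h = N_h/N and N = 4925:
  stratum A: (775/4925)²·(1 − 37/775)·3.9²/37 = 0.00969333
  stratum B: (1025/4925)²·(1 − 165/1025)·8.2²/165 = 0.01481
  stratum C: (1025/4925)²·(1 − 39/1025)·12.4²/39 = 0.164273
  stratum D: (1350/4925)²·(1 − 273/1350)·12.3²/273 = 0.0332188
  stratum E: (750/4925)²·(1 − 154/750)·4.0²/154 = 0.00191467
V̂(ȳ_st) = 0.22391
SE(ȳ_st) = √0.22391 = 0.473191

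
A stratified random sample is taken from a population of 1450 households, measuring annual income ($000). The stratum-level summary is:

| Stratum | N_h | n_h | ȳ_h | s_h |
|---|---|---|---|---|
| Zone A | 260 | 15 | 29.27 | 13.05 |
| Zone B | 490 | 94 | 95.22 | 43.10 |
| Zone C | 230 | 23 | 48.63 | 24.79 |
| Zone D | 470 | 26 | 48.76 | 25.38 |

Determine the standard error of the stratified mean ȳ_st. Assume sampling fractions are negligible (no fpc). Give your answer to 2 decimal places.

V̂(ȳ_st) = Σ W_h² s_h²/n_h, with W_h = N_h/N and N = 1450:
  stratum Zone A: (260/1450)²·13.05²/15 = 0.36504
  stratum Zone B: (490/1450)²·43.10²/94 = 2.25675
  stratum Zone C: (230/1450)²·24.79²/23 = 0.672272
  stratum Zone D: (470/1450)²·25.38²/26 = 2.60297
V̂(ȳ_st) = 5.89703
SE(ȳ_st) = √5.89703 = 2.42838

SE(ȳ_st) ≈ 2.43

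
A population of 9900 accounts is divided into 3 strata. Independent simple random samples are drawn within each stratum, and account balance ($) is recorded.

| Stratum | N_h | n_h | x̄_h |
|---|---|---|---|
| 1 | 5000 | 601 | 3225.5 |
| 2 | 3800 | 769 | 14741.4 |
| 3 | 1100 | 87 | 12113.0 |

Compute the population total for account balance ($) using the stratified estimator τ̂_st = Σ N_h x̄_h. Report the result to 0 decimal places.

τ̂_st = Σ N_h x̄_h = 5000·3225.5 + 3800·14741.4 + 1100·12113.0 = 85469120

τ̂_st ≈ 85469120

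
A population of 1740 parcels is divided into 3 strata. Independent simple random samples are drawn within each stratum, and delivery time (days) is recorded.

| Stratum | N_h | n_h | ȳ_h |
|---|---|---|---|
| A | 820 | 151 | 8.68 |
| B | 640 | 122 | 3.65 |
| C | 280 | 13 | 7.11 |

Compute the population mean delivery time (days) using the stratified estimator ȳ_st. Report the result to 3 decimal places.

ȳ_st ≈ 6.577

N = Σ N_h = 1740. Stratum weights W_h = N_h/N.
ȳ_st = (820·8.68 + 640·3.65 + 280·7.11) / 1740 = 6.57724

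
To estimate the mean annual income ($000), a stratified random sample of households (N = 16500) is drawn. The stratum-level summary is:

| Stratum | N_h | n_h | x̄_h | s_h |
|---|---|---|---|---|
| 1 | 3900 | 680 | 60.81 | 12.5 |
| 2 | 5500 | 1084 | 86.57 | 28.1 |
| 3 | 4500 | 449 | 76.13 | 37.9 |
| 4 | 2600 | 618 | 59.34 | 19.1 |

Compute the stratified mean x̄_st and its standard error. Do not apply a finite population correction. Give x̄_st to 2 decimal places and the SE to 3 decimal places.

x̄_st ≈ 73.34, SE ≈ 0.589

x̄_st = Σ W_h x̄_h = (3900·60.81 + 5500·86.57 + 4500·76.13 + 2600·59.34)/16500 = 73.34321
V̂(x̄_st) = Σ W_h² s_h²/n_h, with W_h = N_h/N and N = 16500:
  stratum 1: (3900/16500)²·12.5²/680 = 0.0128373
  stratum 2: (5500/16500)²·28.1²/1084 = 0.0809358
  stratum 3: (4500/16500)²·37.9²/449 = 0.237952
  stratum 4: (2600/16500)²·19.1²/618 = 0.0146574
V̂(x̄_st) = 0.346382
SE(x̄_st) = √0.346382 = 0.588543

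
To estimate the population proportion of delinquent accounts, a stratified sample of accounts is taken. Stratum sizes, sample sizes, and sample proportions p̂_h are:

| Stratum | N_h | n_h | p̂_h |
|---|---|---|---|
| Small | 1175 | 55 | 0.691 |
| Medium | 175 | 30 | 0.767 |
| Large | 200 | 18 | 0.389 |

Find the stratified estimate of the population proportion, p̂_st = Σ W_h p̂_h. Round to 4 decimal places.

N = 1550; stratum weights W_h = N_h/N.
p̂_st = Σ W_h p̂_h = (1175·0.691 + 175·0.767 + 200·0.389)/1550 = 0.66061

p̂_st ≈ 0.6606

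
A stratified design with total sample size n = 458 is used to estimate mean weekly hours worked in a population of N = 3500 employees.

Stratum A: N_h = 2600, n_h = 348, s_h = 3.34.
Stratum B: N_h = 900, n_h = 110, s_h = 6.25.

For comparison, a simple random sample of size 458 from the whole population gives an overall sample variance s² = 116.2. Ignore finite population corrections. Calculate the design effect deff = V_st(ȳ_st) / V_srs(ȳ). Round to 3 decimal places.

V̂(ȳ_st) = Σ W_h² s_h²/n_h, with W_h = N_h/N and N = 3500:
  stratum A: (2600/3500)²·3.34²/348 = 0.0176899
  stratum B: (900/3500)²·6.25²/110 = 0.023481
V_st = 0.0411708
V_srs = s²/n = 116.2/458 = 0.253712
deff = V_st / V_srs = 0.0411708/0.253712 = 0.1623

deff ≈ 0.162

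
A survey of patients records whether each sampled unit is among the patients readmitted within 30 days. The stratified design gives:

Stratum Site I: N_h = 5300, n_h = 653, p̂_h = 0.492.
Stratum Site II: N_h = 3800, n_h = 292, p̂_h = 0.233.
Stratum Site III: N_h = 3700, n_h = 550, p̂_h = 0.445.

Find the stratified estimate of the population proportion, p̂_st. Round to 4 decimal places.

p̂_st ≈ 0.4015

N = 12800; stratum weights W_h = N_h/N.
p̂_st = Σ W_h p̂_h = (5300·0.492 + 3800·0.233 + 3700·0.445)/12800 = 0.40152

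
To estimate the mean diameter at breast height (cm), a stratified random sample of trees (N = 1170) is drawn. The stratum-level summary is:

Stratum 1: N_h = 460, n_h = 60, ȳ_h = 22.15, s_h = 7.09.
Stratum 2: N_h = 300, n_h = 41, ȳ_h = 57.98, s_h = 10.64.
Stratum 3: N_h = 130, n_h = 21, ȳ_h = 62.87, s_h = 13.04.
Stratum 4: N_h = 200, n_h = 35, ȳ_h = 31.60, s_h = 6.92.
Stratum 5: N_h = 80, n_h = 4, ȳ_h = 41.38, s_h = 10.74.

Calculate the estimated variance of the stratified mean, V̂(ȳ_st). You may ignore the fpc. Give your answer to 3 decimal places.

V̂(ȳ_st) = Σ W_h² s_h²/n_h, with W_h = N_h/N and N = 1170:
  stratum 1: (460/1170)²·7.09²/60 = 0.129505
  stratum 2: (300/1170)²·10.64²/41 = 0.181539
  stratum 3: (130/1170)²·13.04²/21 = 0.0999657
  stratum 4: (200/1170)²·6.92²/35 = 0.039979
  stratum 5: (80/1170)²·10.74²/4 = 0.134821
V̂(ȳ_st) = 0.585809

V̂(ȳ_st) ≈ 0.586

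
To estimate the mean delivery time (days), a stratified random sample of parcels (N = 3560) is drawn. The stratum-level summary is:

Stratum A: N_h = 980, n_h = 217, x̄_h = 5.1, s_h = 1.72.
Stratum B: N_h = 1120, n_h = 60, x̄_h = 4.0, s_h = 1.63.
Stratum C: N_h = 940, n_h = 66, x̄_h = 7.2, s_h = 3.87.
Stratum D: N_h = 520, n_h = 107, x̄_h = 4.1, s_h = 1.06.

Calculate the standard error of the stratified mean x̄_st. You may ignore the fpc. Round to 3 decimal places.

SE(x̄_st) ≈ 0.146

V̂(x̄_st) = Σ W_h² s_h²/n_h, with W_h = N_h/N and N = 3560:
  stratum A: (980/3560)²·1.72²/217 = 0.00103312
  stratum B: (1120/3560)²·1.63²/60 = 0.00438288
  stratum C: (940/3560)²·3.87²/66 = 0.015821
  stratum D: (520/3560)²·1.06²/107 = 0.000224045
V̂(x̄_st) = 0.021461
SE(x̄_st) = √0.021461 = 0.146496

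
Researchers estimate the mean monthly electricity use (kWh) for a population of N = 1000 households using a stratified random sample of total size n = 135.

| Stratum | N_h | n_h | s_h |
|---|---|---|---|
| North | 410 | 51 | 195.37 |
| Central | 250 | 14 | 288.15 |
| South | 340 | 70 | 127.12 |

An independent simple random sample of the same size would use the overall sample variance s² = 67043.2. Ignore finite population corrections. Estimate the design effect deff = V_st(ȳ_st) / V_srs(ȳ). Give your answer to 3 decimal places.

deff ≈ 1.053

V̂(ȳ_st) = Σ W_h² s_h²/n_h, with W_h = N_h/N and N = 1000:
  stratum North: (410/1000)²·195.37²/51 = 125.809
  stratum Central: (250/1000)²·288.15²/14 = 370.672
  stratum South: (340/1000)²·127.12²/70 = 26.6863
V_st = 523.167
V_srs = s²/n = 67043.2/135 = 496.616
deff = V_st / V_srs = 523.167/496.616 = 1.0535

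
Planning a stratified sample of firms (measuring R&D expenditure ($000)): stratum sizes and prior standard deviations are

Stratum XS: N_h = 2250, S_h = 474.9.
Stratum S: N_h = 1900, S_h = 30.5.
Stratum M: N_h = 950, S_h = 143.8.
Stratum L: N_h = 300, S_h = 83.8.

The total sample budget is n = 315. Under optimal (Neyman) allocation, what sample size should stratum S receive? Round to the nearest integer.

14

Neyman allocation: n_h = n · N_h S_h / Σ N_i S_i, with n = 315.
  stratum XS: N_h·S_h = 2250·474.9 = 1068525.00
  stratum S: N_h·S_h = 1900·30.5 = 57950.00
  stratum M: N_h·S_h = 950·143.8 = 136610.00
  stratum L: N_h·S_h = 300·83.8 = 25140.00
Σ N_h S_h = 1288225.00
n for stratum S = 315·57950.00/1288225.00 = 14.170 → 14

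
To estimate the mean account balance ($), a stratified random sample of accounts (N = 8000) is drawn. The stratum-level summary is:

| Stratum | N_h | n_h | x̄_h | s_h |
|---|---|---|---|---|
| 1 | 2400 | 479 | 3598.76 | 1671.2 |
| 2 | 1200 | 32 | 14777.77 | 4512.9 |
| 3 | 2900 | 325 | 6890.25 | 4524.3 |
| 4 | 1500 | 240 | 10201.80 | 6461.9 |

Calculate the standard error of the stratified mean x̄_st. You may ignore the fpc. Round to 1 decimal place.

SE(x̄_st) ≈ 171.0

V̂(x̄_st) = Σ W_h² s_h²/n_h, with W_h = N_h/N and N = 8000:
  stratum 1: (2400/8000)²·1671.2²/479 = 524.764
  stratum 2: (1200/8000)²·4512.9²/32 = 14320
  stratum 3: (2900/8000)²·4524.3²/325 = 8276.29
  stratum 4: (1500/8000)²·6461.9²/240 = 6116.62
V̂(x̄_st) = 29237.7
SE(x̄_st) = √29237.7 = 170.99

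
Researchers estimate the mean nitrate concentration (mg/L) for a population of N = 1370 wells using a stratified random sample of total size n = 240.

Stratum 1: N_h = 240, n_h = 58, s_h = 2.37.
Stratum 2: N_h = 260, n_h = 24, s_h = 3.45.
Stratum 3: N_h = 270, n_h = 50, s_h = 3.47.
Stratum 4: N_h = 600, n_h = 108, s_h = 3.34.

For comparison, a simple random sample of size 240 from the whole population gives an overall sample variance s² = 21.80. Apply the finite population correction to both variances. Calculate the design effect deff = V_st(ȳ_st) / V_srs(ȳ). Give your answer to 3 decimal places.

V̂(ȳ_st) = Σ W_h² (1 − n_h/N_h) s_h²/n_h, with W_h = N_h/N and N = 1370:
  stratum 1: (240/1370)²·(1 − 58/240)·2.37²/58 = 0.00225377
  stratum 2: (260/1370)²·(1 − 24/260)·3.45²/24 = 0.0162133
  stratum 3: (270/1370)²·(1 − 50/270)·3.47²/50 = 0.00762139
  stratum 4: (600/1370)²·(1 − 108/600)·3.34²/108 = 0.0162459
V_st = 0.0423344
V_srs = (1 − 240/1370)·21.80/240 = 0.0749209
deff = V_st / V_srs = 0.0423344/0.0749209 = 0.5651

deff ≈ 0.565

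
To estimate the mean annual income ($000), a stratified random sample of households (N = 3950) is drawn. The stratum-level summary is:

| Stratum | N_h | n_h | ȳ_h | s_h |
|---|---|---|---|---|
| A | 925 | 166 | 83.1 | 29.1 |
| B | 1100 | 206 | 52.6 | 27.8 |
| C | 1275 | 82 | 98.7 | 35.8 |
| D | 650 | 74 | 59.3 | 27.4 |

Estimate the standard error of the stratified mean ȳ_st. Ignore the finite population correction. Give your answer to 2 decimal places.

SE(ȳ_st) ≈ 1.57

V̂(ȳ_st) = Σ W_h² s_h²/n_h, with W_h = N_h/N and N = 3950:
  stratum A: (925/3950)²·29.1²/166 = 0.279748
  stratum B: (1100/3950)²·27.8²/206 = 0.290947
  stratum C: (1275/3950)²·35.8²/82 = 1.62846
  stratum D: (650/3950)²·27.4²/74 = 0.274727
V̂(ȳ_st) = 2.47389
SE(ȳ_st) = √2.47389 = 1.57286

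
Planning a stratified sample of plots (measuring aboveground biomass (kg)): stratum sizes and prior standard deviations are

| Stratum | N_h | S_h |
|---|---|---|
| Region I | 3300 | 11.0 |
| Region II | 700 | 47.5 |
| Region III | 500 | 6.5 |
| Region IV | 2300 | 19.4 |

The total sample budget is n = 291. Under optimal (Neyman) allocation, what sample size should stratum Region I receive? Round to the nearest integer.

Neyman allocation: n_h = n · N_h S_h / Σ N_i S_i, with n = 291.
  stratum Region I: N_h·S_h = 3300·11.0 = 36300.00
  stratum Region II: N_h·S_h = 700·47.5 = 33250.00
  stratum Region III: N_h·S_h = 500·6.5 = 3250.00
  stratum Region IV: N_h·S_h = 2300·19.4 = 44620.00
Σ N_h S_h = 117420.00
n for stratum Region I = 291·36300.00/117420.00 = 89.962 → 90

90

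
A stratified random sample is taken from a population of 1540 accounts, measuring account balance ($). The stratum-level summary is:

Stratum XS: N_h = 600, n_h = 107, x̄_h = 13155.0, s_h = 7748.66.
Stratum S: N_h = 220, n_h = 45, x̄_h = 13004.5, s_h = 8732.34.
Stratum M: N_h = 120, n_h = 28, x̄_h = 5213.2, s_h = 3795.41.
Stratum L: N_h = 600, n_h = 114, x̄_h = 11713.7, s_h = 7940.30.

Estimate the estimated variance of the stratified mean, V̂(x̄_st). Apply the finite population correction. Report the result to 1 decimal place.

V̂(x̄_st) ≈ 167892.8

V̂(x̄_st) = Σ W_h² (1 − n_h/N_h) s_h²/n_h, with W_h = N_h/N and N = 1540:
  stratum XS: (600/1540)²·(1 − 107/600)·7748.66²/107 = 69988.4
  stratum S: (220/1540)²·(1 − 45/220)·8732.34²/45 = 27508.6
  stratum M: (120/1540)²·(1 − 28/120)·3795.41²/28 = 2394.9
  stratum L: (600/1540)²·(1 − 114/600)·7940.30²/114 = 68001
V̂(x̄_st) = 167893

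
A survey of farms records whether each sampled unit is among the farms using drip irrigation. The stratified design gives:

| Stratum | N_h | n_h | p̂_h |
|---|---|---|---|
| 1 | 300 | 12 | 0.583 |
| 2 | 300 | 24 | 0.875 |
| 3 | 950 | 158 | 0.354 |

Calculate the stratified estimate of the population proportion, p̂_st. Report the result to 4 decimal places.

p̂_st ≈ 0.4992

N = 1550; stratum weights W_h = N_h/N.
p̂_st = Σ W_h p̂_h = (300·0.583 + 300·0.875 + 950·0.354)/1550 = 0.49916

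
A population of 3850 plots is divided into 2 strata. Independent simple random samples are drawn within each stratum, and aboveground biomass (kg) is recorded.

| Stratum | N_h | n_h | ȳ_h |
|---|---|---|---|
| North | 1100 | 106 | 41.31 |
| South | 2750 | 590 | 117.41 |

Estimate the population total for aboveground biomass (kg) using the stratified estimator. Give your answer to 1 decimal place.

τ̂_st = Σ N_h ȳ_h = 1100·41.31 + 2750·117.41 = 368318.5

τ̂_st ≈ 368318.5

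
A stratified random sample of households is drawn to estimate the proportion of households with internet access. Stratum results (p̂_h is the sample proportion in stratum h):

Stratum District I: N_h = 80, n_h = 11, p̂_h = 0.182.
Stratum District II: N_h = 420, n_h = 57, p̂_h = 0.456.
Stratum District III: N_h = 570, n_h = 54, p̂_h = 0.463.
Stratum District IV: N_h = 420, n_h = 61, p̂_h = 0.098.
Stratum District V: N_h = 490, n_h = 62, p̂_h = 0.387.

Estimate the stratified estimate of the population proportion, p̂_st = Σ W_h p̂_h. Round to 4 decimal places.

N = 1980; stratum weights W_h = N_h/N.
p̂_st = Σ W_h p̂_h = (80·0.182 + 420·0.456 + 570·0.463 + 420·0.098 + 490·0.387)/1980 = 0.35393

p̂_st ≈ 0.3539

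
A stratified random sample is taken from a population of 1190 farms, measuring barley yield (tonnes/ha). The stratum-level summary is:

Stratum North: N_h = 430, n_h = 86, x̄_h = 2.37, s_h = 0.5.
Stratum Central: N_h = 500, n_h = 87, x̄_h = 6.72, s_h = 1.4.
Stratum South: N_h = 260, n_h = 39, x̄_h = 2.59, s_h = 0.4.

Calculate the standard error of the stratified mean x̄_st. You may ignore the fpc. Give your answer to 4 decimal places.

V̂(x̄_st) = Σ W_h² s_h²/n_h, with W_h = N_h/N and N = 1190:
  stratum North: (430/1190)²·0.5²/86 = 0.000379564
  stratum Central: (500/1190)²·1.4²/87 = 0.00397725
  stratum South: (260/1190)²·0.4²/39 = 0.000195843
V̂(x̄_st) = 0.00455266
SE(x̄_st) = √0.00455266 = 0.0674734

SE(x̄_st) ≈ 0.0675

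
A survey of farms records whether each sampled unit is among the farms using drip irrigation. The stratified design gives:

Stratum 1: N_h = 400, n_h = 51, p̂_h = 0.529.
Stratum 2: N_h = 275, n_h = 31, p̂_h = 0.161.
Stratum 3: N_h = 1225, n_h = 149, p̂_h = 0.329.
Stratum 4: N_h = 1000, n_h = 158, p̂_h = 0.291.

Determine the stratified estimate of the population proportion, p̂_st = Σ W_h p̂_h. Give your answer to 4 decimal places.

p̂_st ≈ 0.3276

N = 2900; stratum weights W_h = N_h/N.
p̂_st = Σ W_h p̂_h = (400·0.529 + 275·0.161 + 1225·0.329 + 1000·0.291)/2900 = 0.32755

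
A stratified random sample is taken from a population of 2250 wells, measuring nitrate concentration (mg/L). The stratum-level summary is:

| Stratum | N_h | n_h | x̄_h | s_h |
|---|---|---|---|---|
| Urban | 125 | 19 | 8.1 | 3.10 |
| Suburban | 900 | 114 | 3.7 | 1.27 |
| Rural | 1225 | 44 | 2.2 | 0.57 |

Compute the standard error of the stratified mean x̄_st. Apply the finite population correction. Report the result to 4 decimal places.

SE(x̄_st) ≈ 0.0736

V̂(x̄_st) = Σ W_h² (1 − n_h/N_h) s_h²/n_h, with W_h = N_h/N and N = 2250:
  stratum Urban: (125/2250)²·(1 − 19/125)·3.10²/19 = 0.00132379
  stratum Suburban: (900/2250)²·(1 − 114/900)·1.27²/114 = 0.00197698
  stratum Rural: (1225/2250)²·(1 − 44/1225)·0.57²/44 = 0.00211017
V̂(x̄_st) = 0.00541095
SE(x̄_st) = √0.00541095 = 0.0735592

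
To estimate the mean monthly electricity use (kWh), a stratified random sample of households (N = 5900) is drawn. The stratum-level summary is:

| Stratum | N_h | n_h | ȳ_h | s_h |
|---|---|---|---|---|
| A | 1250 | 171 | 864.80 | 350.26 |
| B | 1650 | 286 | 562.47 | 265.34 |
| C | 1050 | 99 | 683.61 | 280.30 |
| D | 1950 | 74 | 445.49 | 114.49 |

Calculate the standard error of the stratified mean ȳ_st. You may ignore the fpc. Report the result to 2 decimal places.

V̂(ȳ_st) = Σ W_h² s_h²/n_h, with W_h = N_h/N and N = 5900:
  stratum A: (1250/5900)²·350.26²/171 = 32.2033
  stratum B: (1650/5900)²·265.34²/286 = 19.2532
  stratum C: (1050/5900)²·280.30²/99 = 25.1354
  stratum D: (1950/5900)²·114.49²/74 = 19.3494
V̂(ȳ_st) = 95.9414
SE(ȳ_st) = √95.9414 = 9.79497

SE(ȳ_st) ≈ 9.79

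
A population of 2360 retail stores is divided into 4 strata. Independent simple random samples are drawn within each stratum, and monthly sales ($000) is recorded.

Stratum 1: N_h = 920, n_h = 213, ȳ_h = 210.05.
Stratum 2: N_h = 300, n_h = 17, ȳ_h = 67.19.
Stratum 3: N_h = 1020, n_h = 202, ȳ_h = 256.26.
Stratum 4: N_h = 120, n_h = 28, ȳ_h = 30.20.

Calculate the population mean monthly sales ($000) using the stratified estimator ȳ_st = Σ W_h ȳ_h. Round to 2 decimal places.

N = Σ N_h = 2360. Stratum weights W_h = N_h/N.
ȳ_st = (920·210.05 + 300·67.19 + 1020·256.26 + 120·30.20) / 2360 = 202.7170

ȳ_st ≈ 202.72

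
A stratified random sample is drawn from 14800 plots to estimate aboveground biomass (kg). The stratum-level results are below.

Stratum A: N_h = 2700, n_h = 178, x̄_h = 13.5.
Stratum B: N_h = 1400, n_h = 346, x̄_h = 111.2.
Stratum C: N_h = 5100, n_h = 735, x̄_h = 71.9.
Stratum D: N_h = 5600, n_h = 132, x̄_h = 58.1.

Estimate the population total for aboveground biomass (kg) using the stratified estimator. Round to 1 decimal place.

τ̂_st = Σ N_h x̄_h = 2700·13.5 + 1400·111.2 + 5100·71.9 + 5600·58.1 = 884180.0

τ̂_st ≈ 884180.0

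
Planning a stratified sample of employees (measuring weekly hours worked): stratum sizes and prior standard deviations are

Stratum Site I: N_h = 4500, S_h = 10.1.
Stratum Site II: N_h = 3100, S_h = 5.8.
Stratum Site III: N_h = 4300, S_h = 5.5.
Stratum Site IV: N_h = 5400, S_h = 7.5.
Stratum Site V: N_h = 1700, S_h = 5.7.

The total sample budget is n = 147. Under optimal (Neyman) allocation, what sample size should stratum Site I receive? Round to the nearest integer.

Neyman allocation: n_h = n · N_h S_h / Σ N_i S_i, with n = 147.
  stratum Site I: N_h·S_h = 4500·10.1 = 45450.00
  stratum Site II: N_h·S_h = 3100·5.8 = 17980.00
  stratum Site III: N_h·S_h = 4300·5.5 = 23650.00
  stratum Site IV: N_h·S_h = 5400·7.5 = 40500.00
  stratum Site V: N_h·S_h = 1700·5.7 = 9690.00
Σ N_h S_h = 137270.00
n for stratum Site I = 147·45450.00/137270.00 = 48.672 → 49

49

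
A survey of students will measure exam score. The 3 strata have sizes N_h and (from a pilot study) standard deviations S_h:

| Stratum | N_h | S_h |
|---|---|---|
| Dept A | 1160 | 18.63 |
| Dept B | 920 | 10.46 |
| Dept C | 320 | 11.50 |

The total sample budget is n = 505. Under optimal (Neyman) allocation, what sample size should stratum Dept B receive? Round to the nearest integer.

Neyman allocation: n_h = n · N_h S_h / Σ N_i S_i, with n = 505.
  stratum Dept A: N_h·S_h = 1160·18.63 = 21610.80
  stratum Dept B: N_h·S_h = 920·10.46 = 9623.20
  stratum Dept C: N_h·S_h = 320·11.50 = 3680.00
Σ N_h S_h = 34914.00
n for stratum Dept B = 505·9623.20/34914.00 = 139.191 → 139

139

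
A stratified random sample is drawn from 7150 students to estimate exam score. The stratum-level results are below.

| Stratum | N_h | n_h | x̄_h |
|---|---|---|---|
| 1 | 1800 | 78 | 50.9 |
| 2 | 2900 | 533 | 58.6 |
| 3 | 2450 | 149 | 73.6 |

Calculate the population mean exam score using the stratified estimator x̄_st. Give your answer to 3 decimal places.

N = Σ N_h = 7150. Stratum weights W_h = N_h/N.
x̄_st = (1800·50.9 + 2900·58.6 + 2450·73.6) / 7150 = 61.80140

x̄_st ≈ 61.801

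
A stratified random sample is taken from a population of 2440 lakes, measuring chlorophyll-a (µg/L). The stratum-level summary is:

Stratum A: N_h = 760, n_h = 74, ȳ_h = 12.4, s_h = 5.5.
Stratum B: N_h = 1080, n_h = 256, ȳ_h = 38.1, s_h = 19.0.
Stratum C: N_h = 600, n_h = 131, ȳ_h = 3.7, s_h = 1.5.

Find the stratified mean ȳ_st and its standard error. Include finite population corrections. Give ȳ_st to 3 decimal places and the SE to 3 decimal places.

ȳ_st ≈ 21.636, SE ≈ 0.497

ȳ_st = Σ W_h ȳ_h = (760·12.4 + 1080·38.1 + 600·3.7)/2440 = 21.63607
V̂(ȳ_st) = Σ W_h² (1 − n_h/N_h) s_h²/n_h, with W_h = N_h/N and N = 2440:
  stratum A: (760/2440)²·(1 − 74/760)·5.5²/74 = 0.0357974
  stratum B: (1080/2440)²·(1 − 256/1080)·19.0²/256 = 0.210784
  stratum C: (600/2440)²·(1 − 131/600)·1.5²/131 = 0.000811812
V̂(ȳ_st) = 0.247394
SE(ȳ_st) = √0.247394 = 0.497387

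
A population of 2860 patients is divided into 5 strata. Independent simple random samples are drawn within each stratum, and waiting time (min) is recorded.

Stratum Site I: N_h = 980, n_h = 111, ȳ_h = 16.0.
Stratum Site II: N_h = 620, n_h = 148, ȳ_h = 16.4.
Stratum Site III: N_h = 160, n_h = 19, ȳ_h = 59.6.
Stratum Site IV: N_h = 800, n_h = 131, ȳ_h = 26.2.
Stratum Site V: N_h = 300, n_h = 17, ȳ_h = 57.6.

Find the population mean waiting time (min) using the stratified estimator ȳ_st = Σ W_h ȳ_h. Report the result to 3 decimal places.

N = Σ N_h = 2860. Stratum weights W_h = N_h/N.
ȳ_st = (980·16.0 + 620·16.4 + 160·59.6 + 800·26.2 + 300·57.6) / 2860 = 25.74266

ȳ_st ≈ 25.743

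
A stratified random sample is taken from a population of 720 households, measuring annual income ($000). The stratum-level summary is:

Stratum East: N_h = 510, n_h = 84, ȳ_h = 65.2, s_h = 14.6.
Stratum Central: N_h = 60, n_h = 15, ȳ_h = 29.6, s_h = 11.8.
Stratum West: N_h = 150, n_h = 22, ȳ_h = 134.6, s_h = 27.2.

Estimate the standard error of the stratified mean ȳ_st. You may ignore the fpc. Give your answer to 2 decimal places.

SE(ȳ_st) ≈ 1.67

V̂(ȳ_st) = Σ W_h² s_h²/n_h, with W_h = N_h/N and N = 720:
  stratum East: (510/720)²·14.6²/84 = 1.27322
  stratum Central: (60/720)²·11.8²/15 = 0.064463
  stratum West: (150/720)²·27.2²/22 = 1.4596
V̂(ȳ_st) = 2.79727
SE(ȳ_st) = √2.79727 = 1.67251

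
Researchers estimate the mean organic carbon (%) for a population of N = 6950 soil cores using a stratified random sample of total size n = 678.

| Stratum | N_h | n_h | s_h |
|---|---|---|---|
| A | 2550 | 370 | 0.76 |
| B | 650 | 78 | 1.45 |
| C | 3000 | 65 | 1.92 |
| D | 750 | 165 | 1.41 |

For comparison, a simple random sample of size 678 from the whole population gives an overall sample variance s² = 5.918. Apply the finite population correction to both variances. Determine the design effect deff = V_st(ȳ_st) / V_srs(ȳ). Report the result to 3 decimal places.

V̂(ȳ_st) = Σ W_h² (1 − n_h/N_h) s_h²/n_h, with W_h = N_h/N and N = 6950:
  stratum A: (2550/6950)²·(1 − 370/2550)·0.76²/370 = 0.00017966
  stratum B: (650/6950)²·(1 − 78/650)·1.45²/78 = 0.000207482
  stratum C: (3000/6950)²·(1 − 65/3000)·1.92²/65 = 0.0103383
  stratum D: (750/6950)²·(1 − 165/750)·1.41²/165 = 0.000109446
V_st = 0.0108349
V_srs = (1 − 678/6950)·5.918/678 = 0.0078771
deff = V_st / V_srs = 0.0108349/0.0078771 = 1.3755

deff ≈ 1.375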